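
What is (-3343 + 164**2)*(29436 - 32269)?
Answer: -66725649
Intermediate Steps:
(-3343 + 164**2)*(29436 - 32269) = (-3343 + 26896)*(-2833) = 23553*(-2833) = -66725649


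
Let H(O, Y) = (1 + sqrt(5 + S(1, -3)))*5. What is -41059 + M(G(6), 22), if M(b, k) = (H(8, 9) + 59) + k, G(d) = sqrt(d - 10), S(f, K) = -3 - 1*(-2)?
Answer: -40963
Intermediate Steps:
S(f, K) = -1 (S(f, K) = -3 + 2 = -1)
G(d) = sqrt(-10 + d)
H(O, Y) = 15 (H(O, Y) = (1 + sqrt(5 - 1))*5 = (1 + sqrt(4))*5 = (1 + 2)*5 = 3*5 = 15)
M(b, k) = 74 + k (M(b, k) = (15 + 59) + k = 74 + k)
-41059 + M(G(6), 22) = -41059 + (74 + 22) = -41059 + 96 = -40963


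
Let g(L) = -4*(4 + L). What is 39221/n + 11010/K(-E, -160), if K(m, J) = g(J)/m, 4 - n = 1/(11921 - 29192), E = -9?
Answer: 71589071439/7184840 ≈ 9963.9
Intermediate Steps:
g(L) = -16 - 4*L
n = 69085/17271 (n = 4 - 1/(11921 - 29192) = 4 - 1/(-17271) = 4 - 1*(-1/17271) = 4 + 1/17271 = 69085/17271 ≈ 4.0001)
K(m, J) = (-16 - 4*J)/m
39221/n + 11010/K(-E, -160) = 39221/(69085/17271) + 11010/((4*(-4 - 1*(-160))/((-1*(-9))))) = 39221*(17271/69085) + 11010/((4*(-4 + 160)/9)) = 677385891/69085 + 11010/((4*(⅑)*156)) = 677385891/69085 + 11010/(208/3) = 677385891/69085 + 11010*(3/208) = 677385891/69085 + 16515/104 = 71589071439/7184840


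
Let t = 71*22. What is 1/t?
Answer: 1/1562 ≈ 0.00064021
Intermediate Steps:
t = 1562
1/t = 1/1562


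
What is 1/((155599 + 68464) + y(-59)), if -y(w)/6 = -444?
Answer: 1/226727 ≈ 4.4106e-6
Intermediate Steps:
y(w) = 2664 (y(w) = -6*(-444) = 2664)
1/((155599 + 68464) + y(-59)) = 1/((155599 + 68464) + 2664) = 1/(224063 + 2664) = 1/226727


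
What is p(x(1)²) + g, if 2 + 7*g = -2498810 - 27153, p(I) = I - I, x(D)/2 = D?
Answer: -2525965/7 ≈ -3.6085e+5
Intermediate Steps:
x(D) = 2*D
p(I) = 0
g = -2525965/7 (g = -2/7 + (-2498810 - 27153)/7 = -2/7 + (⅐)*(-2525963) = -2/7 - 2525963/7 = -2525965/7 ≈ -3.6085e+5)
p(x(1)²) + g = 0 - 2525965/7 = -2525965/7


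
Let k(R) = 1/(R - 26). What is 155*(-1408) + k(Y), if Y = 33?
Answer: -1527679/7 ≈ -2.1824e+5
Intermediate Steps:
k(R) = 1/(-26 + R)
155*(-1408) + k(Y) = 155*(-1408) + 1/(-26 + 33) = -218240 + 1/7 = -218240 + ⅐ = -1527679/7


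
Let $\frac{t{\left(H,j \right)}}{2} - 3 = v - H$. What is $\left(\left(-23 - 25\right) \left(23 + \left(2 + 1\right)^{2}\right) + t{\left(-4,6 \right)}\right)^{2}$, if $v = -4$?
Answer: $2340900$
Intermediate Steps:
$t{\left(H,j \right)} = -2 - 2 H$ ($t{\left(H,j \right)} = 6 + 2 \left(-4 - H\right) = 6 - \left(8 + 2 H\right) = -2 - 2 H$)
$\left(\left(-23 - 25\right) \left(23 + \left(2 + 1\right)^{2}\right) + t{\left(-4,6 \right)}\right)^{2} = \left(\left(-23 - 25\right) \left(23 + \left(2 + 1\right)^{2}\right) - -6\right)^{2} = \left(- 48 \left(23 + 3^{2}\right) + \left(-2 + 8\right)\right)^{2} = \left(- 48 \left(23 + 9\right) + 6\right)^{2} = \left(\left(-48\right) 32 + 6\right)^{2} = \left(-1536 + 6\right)^{2} = \left(-1530\right)^{2} = 2340900$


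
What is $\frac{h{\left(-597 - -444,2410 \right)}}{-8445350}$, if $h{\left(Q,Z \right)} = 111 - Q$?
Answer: $- \frac{132}{4222675} \approx -3.126 \cdot 10^{-5}$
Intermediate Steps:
$\frac{h{\left(-597 - -444,2410 \right)}}{-8445350} = \frac{111 - \left(-597 - -444\right)}{-8445350} = \left(111 - \left(-597 + 444\right)\right) \left(- \frac{1}{8445350}\right) = \left(111 - -153\right) \left(- \frac{1}{8445350}\right) = \left(111 + 153\right) \left(- \frac{1}{8445350}\right) = 264 \left(- \frac{1}{8445350}\right) = - \frac{132}{4222675}$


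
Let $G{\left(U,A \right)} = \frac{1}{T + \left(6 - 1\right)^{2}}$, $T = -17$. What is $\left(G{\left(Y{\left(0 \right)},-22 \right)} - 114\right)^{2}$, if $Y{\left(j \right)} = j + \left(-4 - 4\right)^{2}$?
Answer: $\frac{829921}{64} \approx 12968.0$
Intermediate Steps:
$Y{\left(j \right)} = 64 + j$ ($Y{\left(j \right)} = j + \left(-8\right)^{2} = j + 64 = 64 + j$)
$G{\left(U,A \right)} = \frac{1}{8}$ ($G{\left(U,A \right)} = \frac{1}{-17 + \left(6 - 1\right)^{2}} = \frac{1}{-17 + 5^{2}} = \frac{1}{-17 + 25} = \frac{1}{8}$)
$\left(G{\left(Y{\left(0 \right)},-22 \right)} - 114\right)^{2} = \left(\frac{1}{8} - 114\right)^{2} = \left(- \frac{911}{8}\right)^{2} = \frac{829921}{64}$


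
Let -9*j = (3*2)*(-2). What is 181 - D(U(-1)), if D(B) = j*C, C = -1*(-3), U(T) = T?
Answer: 177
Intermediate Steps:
j = 4/3 (j = -3*2*(-2)/9 = -2*(-2)/3 = -1/9*(-12) = 4/3 ≈ 1.3333)
C = 3
D(B) = 4 (D(B) = (4/3)*3 = 4)
181 - D(U(-1)) = 181 - 1*4 = 181 - 4 = 177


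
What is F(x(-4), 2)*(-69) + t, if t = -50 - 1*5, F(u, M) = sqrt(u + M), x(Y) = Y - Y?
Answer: -55 - 69*sqrt(2) ≈ -152.58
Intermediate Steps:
x(Y) = 0
F(u, M) = sqrt(M + u)
t = -55 (t = -50 - 5 = -55)
F(x(-4), 2)*(-69) + t = sqrt(2 + 0)*(-69) - 55 = sqrt(2)*(-69) - 55 = -69*sqrt(2) - 55 = -55 - 69*sqrt(2)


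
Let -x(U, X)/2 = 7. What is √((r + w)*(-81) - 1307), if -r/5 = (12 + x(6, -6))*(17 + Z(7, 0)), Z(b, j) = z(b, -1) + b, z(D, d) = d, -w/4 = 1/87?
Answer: I*√16763885/29 ≈ 141.19*I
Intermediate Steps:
w = -4/87 ≈ -0.045977
x(U, X) = -14 (x(U, X) = -2*7 = -14)
Z(b, j) = -1 + b
r = 230 (r = -5*(12 - 14)*(17 + (-1 + 7)) = -(-10)*(17 + 6) = -(-10)*23 = -5*(-46) = 230)
√((r + w)*(-81) - 1307) = √((230 - 4/87)*(-81) - 1307) = √((20006/87)*(-81) - 1307) = √(-540162/29 - 1307) = √(-578065/29) = I*√16763885/29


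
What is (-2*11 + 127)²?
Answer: 11025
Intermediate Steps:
(-2*11 + 127)² = (-22 + 127)² = 105² = 11025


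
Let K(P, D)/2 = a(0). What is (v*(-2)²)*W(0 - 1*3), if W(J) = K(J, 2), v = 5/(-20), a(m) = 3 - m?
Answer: -6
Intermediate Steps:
v = -¼ (v = 5*(-1/20) = -¼ ≈ -0.25000)
K(P, D) = 6 (K(P, D) = 2*(3 - 1*0) = 2*(3 + 0) = 2*3 = 6)
W(J) = 6
(v*(-2)²)*W(0 - 1*3) = -¼*(-2)²*6 = -¼*4*6 = -1*6 = -6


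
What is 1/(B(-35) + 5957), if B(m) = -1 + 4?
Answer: 1/5960 ≈ 0.00016779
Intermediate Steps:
B(m) = 3
1/(B(-35) + 5957) = 1/(3 + 5957) = 1/5960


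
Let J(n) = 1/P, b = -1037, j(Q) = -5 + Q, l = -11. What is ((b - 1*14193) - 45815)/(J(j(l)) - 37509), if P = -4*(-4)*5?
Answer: 4883600/3000719 ≈ 1.6275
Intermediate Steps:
P = 80 (P = 16*5 = 80)
J(n) = 1/80
((b - 1*14193) - 45815)/(J(j(l)) - 37509) = ((-1037 - 1*14193) - 45815)/(1/80 - 37509) = ((-1037 - 14193) - 45815)/(-3000719/80) = (-15230 - 45815)*(-80/3000719) = -61045*(-80/3000719) = 4883600/3000719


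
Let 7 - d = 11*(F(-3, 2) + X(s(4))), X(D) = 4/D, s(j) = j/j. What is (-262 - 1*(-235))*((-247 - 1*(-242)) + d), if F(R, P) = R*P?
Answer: -648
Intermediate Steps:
s(j) = 1
F(R, P) = P*R
d = 29 (d = 7 - 11*(2*(-3) + 4/1) = 7 - 11*(-6 + 4*1) = 7 - 11*(-6 + 4) = 7 - 11*(-2) = 7 - 1*(-22) = 7 + 22 = 29)
(-262 - 1*(-235))*((-247 - 1*(-242)) + d) = (-262 - 1*(-235))*((-247 - 1*(-242)) + 29) = (-262 + 235)*((-247 + 242) + 29) = -27*(-5 + 29) = -27*24 = -648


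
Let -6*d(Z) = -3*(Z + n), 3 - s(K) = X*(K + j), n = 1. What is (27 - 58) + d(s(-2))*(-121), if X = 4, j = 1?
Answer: -515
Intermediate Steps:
s(K) = -1 - 4*K (s(K) = 3 - 4*(K + 1) = 3 - 4*(1 + K) = 3 - (4 + 4*K) = 3 + (-4 - 4*K) = -1 - 4*K)
d(Z) = 1/2 + Z/2 (d(Z) = -(-1)*(Z + 1)/2 = -(-1)*(1 + Z)/2 = -(-3 - 3*Z)/6 = 1/2 + Z/2)
(27 - 58) + d(s(-2))*(-121) = (27 - 58) + (1/2 + (-1 - 4*(-2))/2)*(-121) = -31 + (1/2 + (-1 + 8)/2)*(-121) = -31 + (1/2 + (1/2)*7)*(-121) = -31 + (1/2 + 7/2)*(-121) = -31 + 4*(-121) = -31 - 484 = -515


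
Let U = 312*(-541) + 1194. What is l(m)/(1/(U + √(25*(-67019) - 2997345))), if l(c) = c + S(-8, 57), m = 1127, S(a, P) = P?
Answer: -198436032 + 2368*I*√1168205 ≈ -1.9844e+8 + 2.5594e+6*I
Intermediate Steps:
l(c) = 57 + c (l(c) = c + 57 = 57 + c)
U = -167598 (U = -168792 + 1194 = -167598)
l(m)/(1/(U + √(25*(-67019) - 2997345))) = (57 + 1127)/(1/(-167598 + √(25*(-67019) - 2997345))) = 1184/(1/(-167598 + √(-1675475 - 2997345))) = 1184/(1/(-167598 + √(-4672820))) = 1184/(1/(-167598 + 2*I*√1168205)) = 1184*(-167598 + 2*I*√1168205) = -198436032 + 2368*I*√1168205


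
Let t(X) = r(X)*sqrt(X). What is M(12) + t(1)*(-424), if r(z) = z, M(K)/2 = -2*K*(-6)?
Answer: -136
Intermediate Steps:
M(K) = 24*K (M(K) = 2*(-2*K*(-6)) = 2*(12*K) = 24*K)
t(X) = X**(3/2) (t(X) = X*sqrt(X) = X**(3/2))
M(12) + t(1)*(-424) = 24*12 + 1**(3/2)*(-424) = 288 + 1*(-424) = 288 - 424 = -136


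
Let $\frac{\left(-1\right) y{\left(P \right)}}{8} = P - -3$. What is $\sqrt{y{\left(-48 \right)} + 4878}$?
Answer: $3 \sqrt{582} \approx 72.374$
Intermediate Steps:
$y{\left(P \right)} = -24 - 8 P$ ($y{\left(P \right)} = - 8 \left(P - -3\right) = - 8 \left(P + 3\right) = - 8 \left(3 + P\right) = -24 - 8 P$)
$\sqrt{y{\left(-48 \right)} + 4878} = \sqrt{\left(-24 - -384\right) + 4878} = \sqrt{\left(-24 + 384\right) + 4878} = \sqrt{360 + 4878} = \sqrt{5238} = 3 \sqrt{582}$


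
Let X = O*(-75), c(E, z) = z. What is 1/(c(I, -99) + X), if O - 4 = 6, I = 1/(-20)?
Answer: -1/849 ≈ -0.0011779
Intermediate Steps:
I = -1/20 ≈ -0.050000
O = 10 (O = 4 + 6 = 10)
X = -750 (X = 10*(-75) = -750)
1/(c(I, -99) + X) = 1/(-99 - 750) = 1/(-849) = -1/849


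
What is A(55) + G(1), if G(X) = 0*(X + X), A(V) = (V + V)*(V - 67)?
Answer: -1320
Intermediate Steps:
A(V) = 2*V*(-67 + V) (A(V) = (2*V)*(-67 + V) = 2*V*(-67 + V))
G(X) = 0 (G(X) = 0*(2*X) = 0)
A(55) + G(1) = 2*55*(-67 + 55) + 0 = 2*55*(-12) + 0 = -1320 + 0 = -1320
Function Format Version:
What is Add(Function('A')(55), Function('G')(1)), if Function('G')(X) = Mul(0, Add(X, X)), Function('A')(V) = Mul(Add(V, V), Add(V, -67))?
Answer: -1320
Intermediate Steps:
Function('A')(V) = Mul(2, V, Add(-67, V)) (Function('A')(V) = Mul(Mul(2, V), Add(-67, V)) = Mul(2, V, Add(-67, V)))
Function('G')(X) = 0 (Function('G')(X) = Mul(0, Mul(2, X)) = 0)
Add(Function('A')(55), Function('G')(1)) = Add(Mul(2, 55, Add(-67, 55)), 0) = Add(Mul(2, 55, -12), 0) = Add(-1320, 0) = -1320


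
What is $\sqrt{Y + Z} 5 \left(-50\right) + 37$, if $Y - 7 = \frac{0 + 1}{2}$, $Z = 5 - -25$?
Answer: $37 - 625 \sqrt{6} \approx -1493.9$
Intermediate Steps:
$Z = 30$ ($Z = 5 + 25 = 30$)
$Y = \frac{15}{2}$ ($Y = 7 + \frac{0 + 1}{2} = 7 + \frac{1}{2} \cdot 1 = 7 + \frac{1}{2} = \frac{15}{2} \approx 7.5$)
$\sqrt{Y + Z} 5 \left(-50\right) + 37 = \sqrt{\frac{15}{2} + 30} \cdot 5 \left(-50\right) + 37 = \sqrt{\frac{75}{2}} \cdot 5 \left(-50\right) + 37 = \frac{5 \sqrt{6}}{2} \cdot 5 \left(-50\right) + 37 = \frac{25 \sqrt{6}}{2} \left(-50\right) + 37 = - 625 \sqrt{6} + 37 = 37 - 625 \sqrt{6}$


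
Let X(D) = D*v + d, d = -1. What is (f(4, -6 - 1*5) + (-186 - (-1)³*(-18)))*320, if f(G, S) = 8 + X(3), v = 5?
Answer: -58240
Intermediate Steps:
X(D) = -1 + 5*D (X(D) = D*5 - 1 = 5*D - 1 = -1 + 5*D)
f(G, S) = 22 (f(G, S) = 8 + (-1 + 5*3) = 8 + (-1 + 15) = 8 + 14 = 22)
(f(4, -6 - 1*5) + (-186 - (-1)³*(-18)))*320 = (22 + (-186 - (-1)³*(-18)))*320 = (22 + (-186 - (-1)*(-18)))*320 = (22 + (-186 - 1*18))*320 = (22 + (-186 - 18))*320 = (22 - 204)*320 = -182*320 = -58240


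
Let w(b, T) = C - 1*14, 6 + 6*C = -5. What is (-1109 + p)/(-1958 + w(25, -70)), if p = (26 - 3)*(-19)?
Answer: 9276/11843 ≈ 0.78325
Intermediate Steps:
C = -11/6 (C = -1 + (1/6)*(-5) = -1 - 5/6 = -11/6 ≈ -1.8333)
w(b, T) = -95/6 (w(b, T) = -11/6 - 1*14 = -11/6 - 14 = -95/6)
p = -437 (p = 23*(-19) = -437)
(-1109 + p)/(-1958 + w(25, -70)) = (-1109 - 437)/(-1958 - 95/6) = -1546/(-11843/6) = -1546*(-6/11843) = 9276/11843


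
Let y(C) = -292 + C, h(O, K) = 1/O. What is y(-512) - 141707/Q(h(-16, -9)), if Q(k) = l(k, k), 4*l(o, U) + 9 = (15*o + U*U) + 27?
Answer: -148620644/4369 ≈ -34017.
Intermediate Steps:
l(o, U) = 9/2 + U**2/4 + 15*o/4 (l(o, U) = -9/4 + ((15*o + U*U) + 27)/4 = -9/4 + ((15*o + U**2) + 27)/4 = -9/4 + ((U**2 + 15*o) + 27)/4 = -9/4 + (27 + U**2 + 15*o)/4 = -9/4 + (27/4 + U**2/4 + 15*o/4) = 9/2 + U**2/4 + 15*o/4)
Q(k) = 9/2 + k**2/4 + 15*k/4
y(-512) - 141707/Q(h(-16, -9)) = (-292 - 512) - 141707/(9/2 + (1/(-16))**2/4 + (15/4)/(-16)) = -804 - 141707/(9/2 + (-1/16)**2/4 + (15/4)*(-1/16)) = -804 - 141707/(9/2 + (1/4)*(1/256) - 15/64) = -804 - 141707/(9/2 + 1/1024 - 15/64) = -804 - 141707/4369/1024 = -804 - 141707*1024/4369 = -804 - 1*145107968/4369 = -804 - 145107968/4369 = -148620644/4369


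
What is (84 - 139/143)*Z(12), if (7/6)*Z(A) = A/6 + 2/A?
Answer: 11873/77 ≈ 154.19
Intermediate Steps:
Z(A) = A/7 + 12/(7*A) (Z(A) = 6*(A/6 + 2/A)/7 = 6*(2/A + A/6)/7 = A/7 + 12/(7*A))
(84 - 139/143)*Z(12) = (84 - 139/143)*((⅐)*(12 + 12²)/12) = (84 - 139*1/143)*((⅐)*(1/12)*(12 + 144)) = (84 - 139/143)*((⅐)*(1/12)*156) = (11873/143)*(13/7) = 11873/77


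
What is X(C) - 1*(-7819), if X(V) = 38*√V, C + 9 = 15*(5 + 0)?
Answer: 7819 + 38*√66 ≈ 8127.7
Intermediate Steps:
C = 66 (C = -9 + 15*(5 + 0) = -9 + 15*5 = -9 + 75 = 66)
X(C) - 1*(-7819) = 38*√66 - 1*(-7819) = 38*√66 + 7819 = 7819 + 38*√66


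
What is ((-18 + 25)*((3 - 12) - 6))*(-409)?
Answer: 42945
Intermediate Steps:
((-18 + 25)*((3 - 12) - 6))*(-409) = (7*(-9 - 6))*(-409) = (7*(-15))*(-409) = -105*(-409) = 42945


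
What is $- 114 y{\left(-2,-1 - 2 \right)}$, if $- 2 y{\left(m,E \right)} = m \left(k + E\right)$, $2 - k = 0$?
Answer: $114$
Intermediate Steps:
$k = 2$ ($k = 2 - 0 = 2 + 0 = 2$)
$y{\left(m,E \right)} = - \frac{m \left(2 + E\right)}{2}$
$- 114 y{\left(-2,-1 - 2 \right)} = - 114 \left(\left(- \frac{1}{2}\right) \left(-2\right) \left(2 - 3\right)\right) = - 114 \left(\left(- \frac{1}{2}\right) \left(-2\right) \left(-1\right)\right) = \left(-114\right) \left(-1\right) = 114$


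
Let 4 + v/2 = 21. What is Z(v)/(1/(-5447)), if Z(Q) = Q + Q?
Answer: -370396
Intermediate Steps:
v = 34 (v = -8 + 2*21 = -8 + 42 = 34)
Z(Q) = 2*Q
Z(v)/(1/(-5447)) = (2*34)/(1/(-5447)) = 68/(-1/5447) = 68*(-5447) = -370396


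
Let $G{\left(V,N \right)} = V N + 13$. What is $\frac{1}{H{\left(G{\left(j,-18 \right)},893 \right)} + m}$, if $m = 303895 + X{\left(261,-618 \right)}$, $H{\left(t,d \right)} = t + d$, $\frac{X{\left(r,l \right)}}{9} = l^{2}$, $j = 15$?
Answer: $\frac{1}{3741847} \approx 2.6725 \cdot 10^{-7}$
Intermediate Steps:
$X{\left(r,l \right)} = 9 l^{2}$
$G{\left(V,N \right)} = 13 + N V$ ($G{\left(V,N \right)} = N V + 13 = 13 + N V$)
$H{\left(t,d \right)} = d + t$
$m = 3741211$ ($m = 303895 + 9 \left(-618\right)^{2} = 303895 + 9 \cdot 381924 = 303895 + 3437316 = 3741211$)
$\frac{1}{H{\left(G{\left(j,-18 \right)},893 \right)} + m} = \frac{1}{\left(893 + \left(13 - 270\right)\right) + 3741211} = \frac{1}{\left(893 - 257\right) + 3741211} = \frac{1}{636 + 3741211} = \frac{1}{3741847}$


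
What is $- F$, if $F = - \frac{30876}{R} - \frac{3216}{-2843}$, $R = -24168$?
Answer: $- \frac{13792063}{5725802} \approx -2.4088$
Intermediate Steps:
$F = \frac{13792063}{5725802}$ ($F = - \frac{30876}{-24168} - \frac{3216}{-2843} = \left(-30876\right) \left(- \frac{1}{24168}\right) - - \frac{3216}{2843} = \frac{2573}{2014} + \frac{3216}{2843} = \frac{13792063}{5725802} \approx 2.4088$)
$- F = \left(-1\right) \frac{13792063}{5725802} = - \frac{13792063}{5725802}$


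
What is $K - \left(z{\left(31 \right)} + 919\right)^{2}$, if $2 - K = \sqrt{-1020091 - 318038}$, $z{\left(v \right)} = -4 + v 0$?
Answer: $-837223 - 3 i \sqrt{148681} \approx -8.3722 \cdot 10^{5} - 1156.8 i$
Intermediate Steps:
$z{\left(v \right)} = -4$ ($z{\left(v \right)} = -4 + 0 = -4$)
$K = 2 - 3 i \sqrt{148681}$ ($K = 2 - \sqrt{-1020091 - 318038} = 2 - \sqrt{-1338129} = 2 - 3 i \sqrt{148681} \approx 2.0 - 1156.8 i$)
$K - \left(z{\left(31 \right)} + 919\right)^{2} = \left(2 - 3 i \sqrt{148681}\right) - \left(-4 + 919\right)^{2} = \left(2 - 3 i \sqrt{148681}\right) - 915^{2} = \left(2 - 3 i \sqrt{148681}\right) - 837225 = -837223 - 3 i \sqrt{148681}$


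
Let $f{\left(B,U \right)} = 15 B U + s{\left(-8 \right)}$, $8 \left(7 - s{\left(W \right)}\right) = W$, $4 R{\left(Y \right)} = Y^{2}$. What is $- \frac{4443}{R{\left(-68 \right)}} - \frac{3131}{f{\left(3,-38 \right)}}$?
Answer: $- \frac{1971275}{983756} \approx -2.0038$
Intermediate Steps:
$R{\left(Y \right)} = \frac{Y^{2}}{4}$
$s{\left(W \right)} = 7 - \frac{W}{8}$
$f{\left(B,U \right)} = 8 + 15 B U$ ($f{\left(B,U \right)} = 15 B U + \left(7 - -1\right) = 15 B U + \left(7 + 1\right) = 15 B U + 8 = 8 + 15 B U$)
$- \frac{4443}{R{\left(-68 \right)}} - \frac{3131}{f{\left(3,-38 \right)}} = - \frac{4443}{\frac{1}{4} \left(-68\right)^{2}} - \frac{3131}{8 + 15 \cdot 3 \left(-38\right)} = - \frac{4443}{\frac{1}{4} \cdot 4624} - \frac{3131}{8 - 1710} = - \frac{4443}{1156} - \frac{3131}{-1702} = \left(-4443\right) \frac{1}{1156} - - \frac{3131}{1702} = - \frac{4443}{1156} + \frac{3131}{1702} = - \frac{1971275}{983756}$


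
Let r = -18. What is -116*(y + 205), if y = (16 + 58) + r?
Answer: -30276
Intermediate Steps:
y = 56 (y = (16 + 58) - 18 = 74 - 18 = 56)
-116*(y + 205) = -116*(56 + 205) = -116*261 = -30276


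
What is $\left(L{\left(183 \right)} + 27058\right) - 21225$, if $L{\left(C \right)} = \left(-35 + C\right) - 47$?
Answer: $5934$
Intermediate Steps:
$L{\left(C \right)} = -82 + C$
$\left(L{\left(183 \right)} + 27058\right) - 21225 = \left(\left(-82 + 183\right) + 27058\right) - 21225 = \left(101 + 27058\right) - 21225 = 27159 - 21225 = 5934$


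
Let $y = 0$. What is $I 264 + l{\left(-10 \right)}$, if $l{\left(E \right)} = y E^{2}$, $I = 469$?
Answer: $123816$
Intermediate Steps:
$l{\left(E \right)} = 0$ ($l{\left(E \right)} = 0 E^{2} = 0$)
$I 264 + l{\left(-10 \right)} = 469 \cdot 264 + 0 = 123816 + 0 = 123816$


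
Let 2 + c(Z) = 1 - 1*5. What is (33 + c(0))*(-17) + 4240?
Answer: 3781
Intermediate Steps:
c(Z) = -6 (c(Z) = -2 + (1 - 1*5) = -2 + (1 - 5) = -2 - 4 = -6)
(33 + c(0))*(-17) + 4240 = (33 - 6)*(-17) + 4240 = 27*(-17) + 4240 = -459 + 4240 = 3781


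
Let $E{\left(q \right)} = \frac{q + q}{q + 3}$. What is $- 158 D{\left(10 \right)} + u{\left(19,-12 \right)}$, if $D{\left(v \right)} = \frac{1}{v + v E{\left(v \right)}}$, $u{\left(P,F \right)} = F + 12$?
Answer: $- \frac{1027}{165} \approx -6.2242$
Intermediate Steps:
$E{\left(q \right)} = \frac{2 q}{3 + q}$
$u{\left(P,F \right)} = 12 + F$
$D{\left(v \right)} = \frac{1}{v + \frac{2 v^{2}}{3 + v}}$ ($D{\left(v \right)} = \frac{1}{v + v \frac{2 v}{3 + v}} = \frac{1}{v + \frac{2 v^{2}}{3 + v}}$)
$- 158 D{\left(10 \right)} + u{\left(19,-12 \right)} = - 158 \frac{3 + 10}{3 \cdot 10 \left(1 + 10\right)} + \left(12 - 12\right) = - 158 \cdot \frac{1}{3} \cdot \frac{1}{10} \cdot \frac{1}{11} \cdot 13 + 0 = \left(-158\right) \frac{13}{330} + 0 = - \frac{1027}{165} + 0 = - \frac{1027}{165}$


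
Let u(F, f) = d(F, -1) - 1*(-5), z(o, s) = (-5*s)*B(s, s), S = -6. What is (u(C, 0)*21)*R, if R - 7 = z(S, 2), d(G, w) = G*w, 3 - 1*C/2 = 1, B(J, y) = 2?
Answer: -273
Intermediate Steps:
C = 4 (C = 6 - 2*1 = 6 - 2 = 4)
z(o, s) = -10*s (z(o, s) = -5*s*2 = -10*s)
R = -13 (R = 7 - 10*2 = 7 - 20 = -13)
u(F, f) = 5 - F (u(F, f) = F*(-1) - 1*(-5) = -F + 5 = 5 - F)
(u(C, 0)*21)*R = ((5 - 1*4)*21)*(-13) = ((5 - 4)*21)*(-13) = (1*21)*(-13) = 21*(-13) = -273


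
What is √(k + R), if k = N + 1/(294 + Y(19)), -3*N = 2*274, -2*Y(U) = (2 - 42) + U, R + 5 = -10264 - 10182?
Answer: I*√7652633709/609 ≈ 143.64*I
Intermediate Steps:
R = -20451 (R = -5 + (-10264 - 10182) = -5 - 20446 = -20451)
Y(U) = 20 - U/2 (Y(U) = -((2 - 42) + U)/2 = -(-40 + U)/2 = 20 - U/2)
N = -548/3 (N = -2*274/3 = -⅓*548 = -548/3 ≈ -182.67)
k = -111242/609 (k = -548/3 + 1/(294 + (20 - ½*19)) = -548/3 + 1/(294 + (20 - 19/2)) = -548/3 + 1/(294 + 21/2) = -548/3 + 1/(609/2) = -548/3 + 2/609 = -111242/609 ≈ -182.66)
√(k + R) = √(-111242/609 - 20451) = √(-12565901/609) = I*√7652633709/609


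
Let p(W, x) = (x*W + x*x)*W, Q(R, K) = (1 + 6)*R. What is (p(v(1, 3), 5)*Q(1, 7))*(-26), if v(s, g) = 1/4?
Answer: -9555/8 ≈ -1194.4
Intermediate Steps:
Q(R, K) = 7*R
v(s, g) = ¼
p(W, x) = W*(x² + W*x) (p(W, x) = (W*x + x²)*W = (x² + W*x)*W = W*(x² + W*x))
(p(v(1, 3), 5)*Q(1, 7))*(-26) = (((¼)*5*(¼ + 5))*(7*1))*(-26) = (((¼)*5*(21/4))*7)*(-26) = ((105/16)*7)*(-26) = (735/16)*(-26) = -9555/8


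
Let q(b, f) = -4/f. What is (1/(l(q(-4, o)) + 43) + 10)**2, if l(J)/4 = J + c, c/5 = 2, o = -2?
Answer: 829921/8281 ≈ 100.22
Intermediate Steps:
c = 10 (c = 5*2 = 10)
l(J) = 40 + 4*J (l(J) = 4*(J + 10) = 4*(10 + J) = 40 + 4*J)
(1/(l(q(-4, o)) + 43) + 10)**2 = (1/((40 + 4*(-4/(-2))) + 43) + 10)**2 = (1/((40 + 4*(-4*(-1/2))) + 43) + 10)**2 = (1/((40 + 4*2) + 43) + 10)**2 = (1/((40 + 8) + 43) + 10)**2 = (1/(48 + 43) + 10)**2 = (1/91 + 10)**2 = (911/91)**2 = 829921/8281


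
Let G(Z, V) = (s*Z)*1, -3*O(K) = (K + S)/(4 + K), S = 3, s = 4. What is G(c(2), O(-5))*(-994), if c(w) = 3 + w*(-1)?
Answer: -3976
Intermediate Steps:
O(K) = -(3 + K)/(3*(4 + K)) (O(K) = -(K + 3)/(3*(4 + K)) = -(3 + K)/(3*(4 + K)))
c(w) = 3 - w
G(Z, V) = 4*Z (G(Z, V) = (4*Z)*1 = 4*Z)
G(c(2), O(-5))*(-994) = (4*(3 - 1*2))*(-994) = (4*(3 - 2))*(-994) = (4*1)*(-994) = 4*(-994) = -3976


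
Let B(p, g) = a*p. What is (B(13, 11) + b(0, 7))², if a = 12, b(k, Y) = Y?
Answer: 26569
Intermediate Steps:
B(p, g) = 12*p
(B(13, 11) + b(0, 7))² = (12*13 + 7)² = (156 + 7)² = 163² = 26569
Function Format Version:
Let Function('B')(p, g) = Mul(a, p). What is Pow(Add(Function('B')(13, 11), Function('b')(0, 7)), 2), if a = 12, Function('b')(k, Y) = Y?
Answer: 26569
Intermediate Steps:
Function('B')(p, g) = Mul(12, p)
Pow(Add(Function('B')(13, 11), Function('b')(0, 7)), 2) = Pow(Add(Mul(12, 13), 7), 2) = Pow(Add(156, 7), 2) = Pow(163, 2) = 26569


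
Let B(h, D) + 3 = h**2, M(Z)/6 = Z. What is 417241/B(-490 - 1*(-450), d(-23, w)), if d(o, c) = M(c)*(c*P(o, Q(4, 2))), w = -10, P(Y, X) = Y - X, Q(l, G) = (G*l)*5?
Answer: 417241/1597 ≈ 261.27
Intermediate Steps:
M(Z) = 6*Z
Q(l, G) = 5*G*l
d(o, c) = 6*c**2*(-40 + o) (d(o, c) = (6*c)*(c*(o - 5*2*4)) = (6*c)*(c*(o - 1*40)) = (6*c)*(c*(o - 40)) = (6*c)*(c*(-40 + o)) = 6*c**2*(-40 + o))
B(h, D) = -3 + h**2
417241/B(-490 - 1*(-450), d(-23, w)) = 417241/(-3 + (-490 - 1*(-450))**2) = 417241/(-3 + (-490 + 450)**2) = 417241/(-3 + (-40)**2) = 417241/(-3 + 1600) = 417241/1597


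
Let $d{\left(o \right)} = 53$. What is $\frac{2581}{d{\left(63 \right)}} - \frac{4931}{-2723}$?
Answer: $\frac{7289406}{144319} \approx 50.509$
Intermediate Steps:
$\frac{2581}{d{\left(63 \right)}} - \frac{4931}{-2723} = \frac{2581}{53} - \frac{4931}{-2723} = 2581 \cdot \frac{1}{53} - - \frac{4931}{2723} = \frac{2581}{53} + \frac{4931}{2723} = \frac{7289406}{144319}$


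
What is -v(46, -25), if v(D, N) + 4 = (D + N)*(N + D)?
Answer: -437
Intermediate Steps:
v(D, N) = -4 + (D + N)² (v(D, N) = -4 + (D + N)*(N + D) = -4 + (D + N)*(D + N) = -4 + (D + N)²)
-v(46, -25) = -(-4 + (46 - 25)²) = -(-4 + 21²) = -(-4 + 441) = -1*437 = -437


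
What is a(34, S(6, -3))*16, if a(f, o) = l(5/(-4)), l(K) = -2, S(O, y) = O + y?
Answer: -32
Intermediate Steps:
a(f, o) = -2
a(34, S(6, -3))*16 = -2*16 = -32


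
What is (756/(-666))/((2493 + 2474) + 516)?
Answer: -42/202871 ≈ -0.00020703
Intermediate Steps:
(756/(-666))/((2493 + 2474) + 516) = (756*(-1/666))/(4967 + 516) = -42/37/5483 = -42/37*1/5483 = -42/202871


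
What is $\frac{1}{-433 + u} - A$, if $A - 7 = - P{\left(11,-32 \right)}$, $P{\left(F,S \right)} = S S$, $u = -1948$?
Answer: $\frac{2421476}{2381} \approx 1017.0$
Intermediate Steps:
$P{\left(F,S \right)} = S^{2}$
$A = -1017$ ($A = 7 - \left(-32\right)^{2} = 7 - 1024 = -1017$)
$\frac{1}{-433 + u} - A = \frac{1}{-433 - 1948} - -1017 = \frac{1}{-2381} + 1017 = - \frac{1}{2381} + 1017 = \frac{2421476}{2381}$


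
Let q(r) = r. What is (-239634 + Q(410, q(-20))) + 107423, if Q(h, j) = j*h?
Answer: -140411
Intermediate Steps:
Q(h, j) = h*j
(-239634 + Q(410, q(-20))) + 107423 = (-239634 + 410*(-20)) + 107423 = (-239634 - 8200) + 107423 = -247834 + 107423 = -140411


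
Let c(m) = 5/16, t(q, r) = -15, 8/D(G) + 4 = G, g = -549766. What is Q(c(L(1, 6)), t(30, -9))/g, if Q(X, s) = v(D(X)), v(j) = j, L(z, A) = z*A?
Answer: 64/16218097 ≈ 3.9462e-6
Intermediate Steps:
D(G) = 8/(-4 + G)
L(z, A) = A*z
c(m) = 5/16 (c(m) = 5*(1/16) = 5/16)
Q(X, s) = 8/(-4 + X)
Q(c(L(1, 6)), t(30, -9))/g = (8/(-4 + 5/16))/(-549766) = (8/(-59/16))*(-1/549766) = (8*(-16/59))*(-1/549766) = -128/59*(-1/549766) = 64/16218097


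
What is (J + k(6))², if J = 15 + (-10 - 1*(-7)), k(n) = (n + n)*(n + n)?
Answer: 24336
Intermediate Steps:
k(n) = 4*n² (k(n) = (2*n)*(2*n) = 4*n²)
J = 12 (J = 15 + (-10 + 7) = 15 - 3 = 12)
(J + k(6))² = (12 + 4*6²)² = (12 + 4*36)² = (12 + 144)² = 156² = 24336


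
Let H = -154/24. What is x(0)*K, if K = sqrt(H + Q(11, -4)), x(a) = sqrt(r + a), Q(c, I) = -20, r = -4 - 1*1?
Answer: -sqrt(4755)/6 ≈ -11.493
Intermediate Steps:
r = -5 (r = -4 - 1 = -5)
x(a) = sqrt(-5 + a)
H = -77/12 (H = -154*1/24 = -77/12 ≈ -6.4167)
K = I*sqrt(951)/6 (K = sqrt(-77/12 - 20) = sqrt(-317/12) = I*sqrt(951)/6 ≈ 5.1397*I)
x(0)*K = sqrt(-5 + 0)*(I*sqrt(951)/6) = sqrt(-5)*(I*sqrt(951)/6) = (I*sqrt(5))*(I*sqrt(951)/6) = -sqrt(4755)/6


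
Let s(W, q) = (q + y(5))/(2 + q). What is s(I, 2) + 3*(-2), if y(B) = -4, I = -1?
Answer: -13/2 ≈ -6.5000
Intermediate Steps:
s(W, q) = (-4 + q)/(2 + q) (s(W, q) = (q - 4)/(2 + q) = (-4 + q)/(2 + q))
s(I, 2) + 3*(-2) = (-4 + 2)/(2 + 2) + 3*(-2) = -2/4 - 6 = (¼)*(-2) - 6 = -½ - 6 = -13/2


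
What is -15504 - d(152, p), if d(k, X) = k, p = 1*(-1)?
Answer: -15656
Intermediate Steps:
p = -1
-15504 - d(152, p) = -15504 - 1*152 = -15504 - 152 = -15656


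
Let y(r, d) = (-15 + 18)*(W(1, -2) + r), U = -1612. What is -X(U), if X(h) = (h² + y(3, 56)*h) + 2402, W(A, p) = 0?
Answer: -2586438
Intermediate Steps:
y(r, d) = 3*r (y(r, d) = (-15 + 18)*(0 + r) = 3*r)
X(h) = 2402 + h² + 9*h (X(h) = (h² + (3*3)*h) + 2402 = (h² + 9*h) + 2402 = 2402 + h² + 9*h)
-X(U) = -(2402 + (-1612)² + 9*(-1612)) = -(2402 + 2598544 - 14508) = -1*2586438 = -2586438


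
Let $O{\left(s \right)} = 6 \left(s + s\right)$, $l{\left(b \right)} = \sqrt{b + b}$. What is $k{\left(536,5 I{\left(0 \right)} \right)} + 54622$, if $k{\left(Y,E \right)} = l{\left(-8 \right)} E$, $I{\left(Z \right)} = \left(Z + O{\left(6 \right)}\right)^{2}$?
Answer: $54622 + 103680 i \approx 54622.0 + 1.0368 \cdot 10^{5} i$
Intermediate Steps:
$l{\left(b \right)} = \sqrt{2} \sqrt{b}$ ($l{\left(b \right)} = \sqrt{2 b} = \sqrt{2} \sqrt{b}$)
$O{\left(s \right)} = 12 s$ ($O{\left(s \right)} = 6 \cdot 2 s = 12 s$)
$I{\left(Z \right)} = \left(72 + Z\right)^{2}$ ($I{\left(Z \right)} = \left(Z + 12 \cdot 6\right)^{2} = \left(Z + 72\right)^{2} = \left(72 + Z\right)^{2}$)
$k{\left(Y,E \right)} = 4 i E$ ($k{\left(Y,E \right)} = \sqrt{2} \sqrt{-8} E = \sqrt{2} \cdot 2 i \sqrt{2} E = 4 i E$)
$k{\left(536,5 I{\left(0 \right)} \right)} + 54622 = 4 i 5 \left(72 + 0\right)^{2} + 54622 = 4 i 5 \cdot 72^{2} + 54622 = 4 i 5 \cdot 5184 + 54622 = 4 i 25920 + 54622 = 103680 i + 54622 = 54622 + 103680 i$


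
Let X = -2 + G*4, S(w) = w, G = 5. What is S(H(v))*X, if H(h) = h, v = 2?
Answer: 36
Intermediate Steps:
X = 18 (X = -2 + 5*4 = -2 + 20 = 18)
S(H(v))*X = 2*18 = 36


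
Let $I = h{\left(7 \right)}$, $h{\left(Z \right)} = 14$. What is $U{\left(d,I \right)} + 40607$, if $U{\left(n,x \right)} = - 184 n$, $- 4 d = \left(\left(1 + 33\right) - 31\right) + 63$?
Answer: $43643$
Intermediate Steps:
$I = 14$
$d = - \frac{33}{2}$ ($d = - \frac{\left(\left(1 + 33\right) - 31\right) + 63}{4} = - \frac{\left(34 - 31\right) + 63}{4} = - \frac{3 + 63}{4} = \left(- \frac{1}{4}\right) 66 = - \frac{33}{2} \approx -16.5$)
$U{\left(d,I \right)} + 40607 = \left(-184\right) \left(- \frac{33}{2}\right) + 40607 = 3036 + 40607 = 43643$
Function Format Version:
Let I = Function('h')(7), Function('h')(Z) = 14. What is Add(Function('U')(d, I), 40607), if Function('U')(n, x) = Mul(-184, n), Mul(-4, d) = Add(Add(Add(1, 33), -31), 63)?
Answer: 43643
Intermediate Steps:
I = 14
d = Rational(-33, 2) (d = Mul(Rational(-1, 4), Add(Add(Add(1, 33), -31), 63)) = Mul(Rational(-1, 4), Add(Add(34, -31), 63)) = Mul(Rational(-1, 4), Add(3, 63)) = Mul(Rational(-1, 4), 66) = Rational(-33, 2) ≈ -16.500)
Add(Function('U')(d, I), 40607) = Add(Mul(-184, Rational(-33, 2)), 40607) = Add(3036, 40607) = 43643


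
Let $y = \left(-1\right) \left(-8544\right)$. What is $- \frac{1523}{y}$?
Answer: $- \frac{1523}{8544} \approx -0.17825$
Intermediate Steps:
$y = 8544$
$- \frac{1523}{y} = - \frac{1523}{8544}$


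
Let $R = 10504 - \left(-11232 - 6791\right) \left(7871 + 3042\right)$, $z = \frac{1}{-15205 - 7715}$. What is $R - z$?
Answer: $\frac{4508260928761}{22920} \approx 1.967 \cdot 10^{8}$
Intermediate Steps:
$z = - \frac{1}{22920}$ ($z = \frac{1}{-22920} = - \frac{1}{22920} \approx -4.363 \cdot 10^{-5}$)
$R = 196695503$ ($R = 10504 - \left(-18023\right) 10913 = 10504 - -196684999 = 10504 + 196684999 = 196695503$)
$R - z = 196695503 - - \frac{1}{22920} = 196695503 + \frac{1}{22920} = \frac{4508260928761}{22920}$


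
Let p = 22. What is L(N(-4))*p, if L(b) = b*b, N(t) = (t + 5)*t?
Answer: 352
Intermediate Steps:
N(t) = t*(5 + t) (N(t) = (5 + t)*t = t*(5 + t))
L(b) = b²
L(N(-4))*p = (-4*(5 - 4))²*22 = (-4*1)²*22 = (-4)²*22 = 16*22 = 352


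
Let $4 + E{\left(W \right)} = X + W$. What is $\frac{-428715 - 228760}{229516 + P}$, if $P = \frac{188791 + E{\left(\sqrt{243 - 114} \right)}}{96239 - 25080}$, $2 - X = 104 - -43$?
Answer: $- \frac{764111786913528203150}{266744600996428394467} + \frac{46785263525 \sqrt{129}}{266744600996428394467} \approx -2.8646$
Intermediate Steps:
$X = -145$ ($X = 2 - \left(104 - -43\right) = 2 - \left(104 + 43\right) = 2 - 147 = -145$)
$E{\left(W \right)} = -149 + W$ ($E{\left(W \right)} = -4 + \left(-145 + W\right) = -149 + W$)
$P = \frac{188642}{71159} + \frac{\sqrt{129}}{71159}$ ($P = \frac{188791 - \left(149 - \sqrt{243 - 114}\right)}{96239 - 25080} = \frac{188791 - \left(149 - \sqrt{129}\right)}{71159} = \left(188642 + \sqrt{129}\right) \frac{1}{71159} = \frac{188642}{71159} + \frac{\sqrt{129}}{71159} \approx 2.6512$)
$\frac{-428715 - 228760}{229516 + P} = \frac{-428715 - 228760}{229516 + \left(\frac{188642}{71159} + \frac{\sqrt{129}}{71159}\right)} = - \frac{657475}{\frac{16332317686}{71159} + \frac{\sqrt{129}}{71159}}$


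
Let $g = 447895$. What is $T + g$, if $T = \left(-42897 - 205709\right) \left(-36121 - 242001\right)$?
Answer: $69143245827$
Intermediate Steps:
$T = 69142797932$ ($T = \left(-248606\right) \left(-278122\right) = 69142797932$)
$T + g = 69142797932 + 447895 = 69143245827$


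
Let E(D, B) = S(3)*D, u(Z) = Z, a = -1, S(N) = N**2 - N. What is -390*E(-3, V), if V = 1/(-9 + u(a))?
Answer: 7020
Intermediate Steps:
V = -1/10 (V = 1/(-9 - 1) = 1/(-10) = -1/10 ≈ -0.10000)
E(D, B) = 6*D (E(D, B) = (3*(-1 + 3))*D = (3*2)*D = 6*D)
-390*E(-3, V) = -2340*(-3) = -390*(-18) = 7020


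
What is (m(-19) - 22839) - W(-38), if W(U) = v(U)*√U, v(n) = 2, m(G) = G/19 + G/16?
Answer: -365459/16 - 2*I*√38 ≈ -22841.0 - 12.329*I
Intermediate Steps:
m(G) = 35*G/304 (m(G) = G*(1/19) + G*(1/16) = G/19 + G/16 = 35*G/304)
W(U) = 2*√U
(m(-19) - 22839) - W(-38) = ((35/304)*(-19) - 22839) - 2*√(-38) = (-35/16 - 22839) - 2*I*√38 = -365459/16 - 2*I*√38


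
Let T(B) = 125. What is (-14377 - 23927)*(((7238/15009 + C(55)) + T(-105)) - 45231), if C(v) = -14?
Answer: 8646474814656/5003 ≈ 1.7283e+9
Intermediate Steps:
(-14377 - 23927)*(((7238/15009 + C(55)) + T(-105)) - 45231) = (-14377 - 23927)*(((7238/15009 - 14) + 125) - 45231) = -38304*(((7238*(1/15009) - 14) + 125) - 45231) = -38304*(((7238/15009 - 14) + 125) - 45231) = -38304*((-202888/15009 + 125) - 45231) = -38304*(1673237/15009 - 45231) = -38304*(-677198842/15009) = 8646474814656/5003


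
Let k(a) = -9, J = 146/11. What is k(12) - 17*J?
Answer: -2581/11 ≈ -234.64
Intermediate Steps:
J = 146/11 (J = 146*(1/11) = 146/11 ≈ 13.273)
k(12) - 17*J = -9 - 17*146/11 = -9 - 2482/11 = -2581/11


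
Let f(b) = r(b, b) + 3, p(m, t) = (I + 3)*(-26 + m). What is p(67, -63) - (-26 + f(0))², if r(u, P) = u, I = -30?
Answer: -1636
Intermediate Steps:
p(m, t) = 702 - 27*m (p(m, t) = (-30 + 3)*(-26 + m) = -27*(-26 + m) = 702 - 27*m)
f(b) = 3 + b (f(b) = b + 3 = 3 + b)
p(67, -63) - (-26 + f(0))² = (702 - 27*67) - (-26 + (3 + 0))² = (702 - 1809) - (-26 + 3)² = -1107 - 1*(-23)² = -1107 - 1*529 = -1107 - 529 = -1636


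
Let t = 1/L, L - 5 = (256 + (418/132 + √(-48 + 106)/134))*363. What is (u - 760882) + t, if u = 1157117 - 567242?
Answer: -27179481173409900591/158937828130423 - 48642*√58/158937828130423 ≈ -1.7101e+5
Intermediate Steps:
u = 589875
L = 188165/2 + 363*√58/134 (L = 5 + (256 + (418/132 + √(-48 + 106)/134))*363 = 5 + (256 + (418*(1/132) + √58*(1/134)))*363 = 5 + (256 + (19/6 + √58/134))*363 = 5 + (1555/6 + √58/134)*363 = 5 + (188155/2 + 363*√58/134) = 188165/2 + 363*√58/134 ≈ 94103.)
t = 1/(188165/2 + 363*√58/134) ≈ 1.0627e-5
(u - 760882) + t = (589875 - 760882) + (1689345370/158937828130423 - 48642*√58/158937828130423) = -171007 + (1689345370/158937828130423 - 48642*√58/158937828130423) = -27179481173409900591/158937828130423 - 48642*√58/158937828130423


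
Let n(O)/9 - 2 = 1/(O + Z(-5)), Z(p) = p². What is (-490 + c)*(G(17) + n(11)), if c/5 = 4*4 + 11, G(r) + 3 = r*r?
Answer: -432035/4 ≈ -1.0801e+5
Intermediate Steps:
G(r) = -3 + r² (G(r) = -3 + r*r = -3 + r²)
n(O) = 18 + 9/(25 + O) (n(O) = 18 + 9/(O + (-5)²) = 18 + 9/(O + 25) = 18 + 9/(25 + O))
c = 135 (c = 5*(4*4 + 11) = 5*(16 + 11) = 5*27 = 135)
(-490 + c)*(G(17) + n(11)) = (-490 + 135)*((-3 + 17²) + 9*(51 + 2*11)/(25 + 11)) = -355*((-3 + 289) + 9*(51 + 22)/36) = -355*(286 + 9*(1/36)*73) = -355*(286 + 73/4) = -355*1217/4 = -432035/4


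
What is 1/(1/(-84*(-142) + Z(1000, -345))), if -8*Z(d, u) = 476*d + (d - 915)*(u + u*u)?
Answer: -1308547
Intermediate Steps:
Z(d, u) = -119*d/2 - (-915 + d)*(u + u²)/8 (Z(d, u) = -(476*d + (d - 915)*(u + u*u))/8 = -(476*d + (-915 + d)*(u + u²))/8 = -119*d/2 - (-915 + d)*(u + u²)/8)
1/(1/(-84*(-142) + Z(1000, -345))) = 1/(1/(-84*(-142) + (-119/2*1000 + (915/8)*(-345) + (915/8)*(-345)² - ⅛*1000*(-345) - ⅛*1000*(-345)²))) = 1/(1/(11928 + (-59500 - 315675/8 + (915/8)*119025 + 43125 - ⅛*1000*119025))) = 1/(1/(11928 + (-59500 - 315675/8 + 108907875/8 + 43125 - 14878125))) = 1/(1/(11928 - 1320475)) = 1/(1/(-1308547)) = 1/(-1/1308547) = -1308547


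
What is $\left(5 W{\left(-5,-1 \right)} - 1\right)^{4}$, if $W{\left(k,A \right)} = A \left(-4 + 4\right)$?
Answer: $1$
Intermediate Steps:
$W{\left(k,A \right)} = 0$ ($W{\left(k,A \right)} = A 0 = 0$)
$\left(5 W{\left(-5,-1 \right)} - 1\right)^{4} = \left(5 \cdot 0 - 1\right)^{4} = \left(0 - 1\right)^{4} = \left(-1\right)^{4} = 1$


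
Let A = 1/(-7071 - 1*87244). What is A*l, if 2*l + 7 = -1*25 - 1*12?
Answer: 22/94315 ≈ 0.00023326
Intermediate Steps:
A = -1/94315 (A = 1/(-7071 - 87244) = 1/(-94315) = -1/94315 ≈ -1.0603e-5)
l = -22 (l = -7/2 + (-1*25 - 1*12)/2 = -7/2 + (-25 - 12)/2 = -7/2 + (½)*(-37) = -7/2 - 37/2 = -22)
A*l = -1/94315*(-22) = 22/94315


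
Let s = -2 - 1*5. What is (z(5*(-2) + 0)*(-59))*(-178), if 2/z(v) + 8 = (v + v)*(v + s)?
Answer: 5251/83 ≈ 63.265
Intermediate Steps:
s = -7 (s = -2 - 5 = -7)
z(v) = 2/(-8 + 2*v*(-7 + v)) (z(v) = 2/(-8 + (v + v)*(v - 7)) = 2/(-8 + (2*v)*(-7 + v)) = 2/(-8 + 2*v*(-7 + v)))
(z(5*(-2) + 0)*(-59))*(-178) = (-59/(-4 + (5*(-2) + 0)² - 7*(5*(-2) + 0)))*(-178) = (-59/(-4 + (-10 + 0)² - 7*(-10 + 0)))*(-178) = (-59/(-4 + (-10)² - 7*(-10)))*(-178) = (-59/(-4 + 100 + 70))*(-178) = (-59/166)*(-178) = ((1/166)*(-59))*(-178) = -59/166*(-178) = 5251/83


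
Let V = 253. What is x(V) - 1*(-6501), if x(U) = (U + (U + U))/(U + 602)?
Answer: 1853038/285 ≈ 6501.9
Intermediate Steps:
x(U) = 3*U/(602 + U) (x(U) = (U + 2*U)/(602 + U) = (3*U)/(602 + U) = 3*U/(602 + U))
x(V) - 1*(-6501) = 3*253/(602 + 253) - 1*(-6501) = 3*253/855 + 6501 = 3*253*(1/855) + 6501 = 253/285 + 6501 = 1853038/285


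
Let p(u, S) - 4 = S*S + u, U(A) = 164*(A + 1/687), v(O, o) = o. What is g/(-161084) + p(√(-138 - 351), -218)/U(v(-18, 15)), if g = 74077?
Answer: 641808560207/34032699932 + 687*I*√489/1690184 ≈ 18.859 + 0.0089883*I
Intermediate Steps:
U(A) = 164/687 + 164*A (U(A) = 164*(A + 1/687) = 164*(1/687 + A) = 164/687 + 164*A)
p(u, S) = 4 + u + S² (p(u, S) = 4 + (S*S + u) = 4 + (S² + u) = 4 + (u + S²) = 4 + u + S²)
g/(-161084) + p(√(-138 - 351), -218)/U(v(-18, 15)) = 74077/(-161084) + (4 + √(-138 - 351) + (-218)²)/(164/687 + 164*15) = 74077*(-1/161084) + (4 + √(-489) + 47524)/(164/687 + 2460) = -74077/161084 + (4 + I*√489 + 47524)/(1690184/687) = -74077/161084 + (47528 + I*√489)*(687/1690184) = -74077/161084 + (4081467/211273 + 687*I*√489/1690184) = 641808560207/34032699932 + 687*I*√489/1690184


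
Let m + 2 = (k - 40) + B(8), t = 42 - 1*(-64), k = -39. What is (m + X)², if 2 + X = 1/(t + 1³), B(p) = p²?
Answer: 4129024/11449 ≈ 360.65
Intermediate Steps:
t = 106 (t = 42 + 64 = 106)
m = -17 (m = -2 + ((-39 - 40) + 8²) = -2 + (-79 + 64) = -2 - 15 = -17)
X = -213/107 (X = -2 + 1/(106 + 1³) = -2 + 1/(106 + 1) = -2 + 1/107 = -213/107 ≈ -1.9907)
(m + X)² = (-17 - 213/107)² = (-2032/107)² = 4129024/11449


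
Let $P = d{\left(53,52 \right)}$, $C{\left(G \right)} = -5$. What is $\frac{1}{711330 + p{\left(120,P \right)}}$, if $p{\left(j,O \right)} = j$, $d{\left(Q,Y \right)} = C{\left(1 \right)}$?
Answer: $\frac{1}{711450} \approx 1.4056 \cdot 10^{-6}$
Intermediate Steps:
$d{\left(Q,Y \right)} = -5$
$P = -5$
$\frac{1}{711330 + p{\left(120,P \right)}} = \frac{1}{711330 + 120} = \frac{1}{711450}$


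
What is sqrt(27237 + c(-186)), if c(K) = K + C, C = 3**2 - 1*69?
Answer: 3*sqrt(2999) ≈ 164.29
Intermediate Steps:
C = -60 (C = 9 - 69 = -60)
c(K) = -60 + K (c(K) = K - 60 = -60 + K)
sqrt(27237 + c(-186)) = sqrt(27237 + (-60 - 186)) = sqrt(27237 - 246) = sqrt(26991) = 3*sqrt(2999)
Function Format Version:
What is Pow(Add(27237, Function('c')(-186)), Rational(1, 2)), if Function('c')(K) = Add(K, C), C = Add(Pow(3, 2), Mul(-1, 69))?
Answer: Mul(3, Pow(2999, Rational(1, 2))) ≈ 164.29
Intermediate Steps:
C = -60 (C = Add(9, -69) = -60)
Function('c')(K) = Add(-60, K) (Function('c')(K) = Add(K, -60) = Add(-60, K))
Pow(Add(27237, Function('c')(-186)), Rational(1, 2)) = Pow(Add(27237, Add(-60, -186)), Rational(1, 2)) = Pow(Add(27237, -246), Rational(1, 2)) = Pow(26991, Rational(1, 2)) = Mul(3, Pow(2999, Rational(1, 2)))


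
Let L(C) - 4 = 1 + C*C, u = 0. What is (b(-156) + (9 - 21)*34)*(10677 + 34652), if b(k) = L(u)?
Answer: -18267587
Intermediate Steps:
L(C) = 5 + C**2 (L(C) = 4 + (1 + C*C) = 4 + (1 + C**2) = 5 + C**2)
b(k) = 5 (b(k) = 5 + 0**2 = 5 + 0 = 5)
(b(-156) + (9 - 21)*34)*(10677 + 34652) = (5 + (9 - 21)*34)*(10677 + 34652) = (5 - 12*34)*45329 = (5 - 408)*45329 = -403*45329 = -18267587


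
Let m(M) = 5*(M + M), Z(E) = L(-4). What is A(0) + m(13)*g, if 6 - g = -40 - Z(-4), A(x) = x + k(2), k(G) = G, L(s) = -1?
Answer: 5852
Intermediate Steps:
Z(E) = -1
m(M) = 10*M (m(M) = 5*(2*M) = 10*M)
A(x) = 2 + x (A(x) = x + 2 = 2 + x)
g = 45 (g = 6 - (-40 - 1*(-1)) = 6 - (-40 + 1) = 6 - 1*(-39) = 6 + 39 = 45)
A(0) + m(13)*g = (2 + 0) + (10*13)*45 = 2 + 130*45 = 2 + 5850 = 5852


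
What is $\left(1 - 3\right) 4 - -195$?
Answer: $187$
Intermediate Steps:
$\left(1 - 3\right) 4 - -195 = \left(-2\right) 4 + 195 = -8 + 195 = 187$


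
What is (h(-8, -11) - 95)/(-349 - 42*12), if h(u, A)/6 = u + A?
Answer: 209/853 ≈ 0.24502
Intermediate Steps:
h(u, A) = 6*A + 6*u (h(u, A) = 6*(u + A) = 6*(A + u) = 6*A + 6*u)
(h(-8, -11) - 95)/(-349 - 42*12) = ((6*(-11) + 6*(-8)) - 95)/(-349 - 42*12) = ((-66 - 48) - 95)/(-349 - 504) = (-114 - 95)/(-853) = -209*(-1/853) = 209/853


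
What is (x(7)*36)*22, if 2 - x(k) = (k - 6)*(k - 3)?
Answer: -1584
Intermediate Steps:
x(k) = 2 - (-6 + k)*(-3 + k) (x(k) = 2 - (k - 6)*(k - 3) = 2 - (-6 + k)*(-3 + k))
(x(7)*36)*22 = ((-16 - 1*7**2 + 9*7)*36)*22 = ((-16 - 1*49 + 63)*36)*22 = ((-16 - 49 + 63)*36)*22 = -2*36*22 = -72*22 = -1584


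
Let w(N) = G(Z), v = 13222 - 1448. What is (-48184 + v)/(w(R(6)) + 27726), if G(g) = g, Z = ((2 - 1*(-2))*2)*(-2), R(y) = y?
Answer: -3641/2771 ≈ -1.3140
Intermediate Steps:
v = 11774
Z = -16 (Z = ((2 + 2)*2)*(-2) = (4*2)*(-2) = 8*(-2) = -16)
w(N) = -16
(-48184 + v)/(w(R(6)) + 27726) = (-48184 + 11774)/(-16 + 27726) = -36410/27710 = -36410*1/27710 = -3641/2771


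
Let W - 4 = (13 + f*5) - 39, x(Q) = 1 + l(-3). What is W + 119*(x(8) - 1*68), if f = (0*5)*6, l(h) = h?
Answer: -8352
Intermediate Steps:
f = 0 (f = 0*6 = 0)
x(Q) = -2 (x(Q) = 1 - 3 = -2)
W = -22 (W = 4 + ((13 + 0*5) - 39) = 4 + ((13 + 0) - 39) = 4 + (13 - 39) = 4 - 26 = -22)
W + 119*(x(8) - 1*68) = -22 + 119*(-2 - 1*68) = -22 + 119*(-2 - 68) = -22 + 119*(-70) = -22 - 8330 = -8352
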